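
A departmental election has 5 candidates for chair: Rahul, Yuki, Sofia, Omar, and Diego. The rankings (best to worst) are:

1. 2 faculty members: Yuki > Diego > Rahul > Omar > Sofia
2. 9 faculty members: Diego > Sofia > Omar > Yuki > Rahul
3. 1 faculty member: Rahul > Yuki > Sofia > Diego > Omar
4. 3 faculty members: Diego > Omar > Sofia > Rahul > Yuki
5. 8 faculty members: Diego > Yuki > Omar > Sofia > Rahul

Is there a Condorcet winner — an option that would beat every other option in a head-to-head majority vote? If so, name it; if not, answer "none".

Diego vs Rahul: 22–1 for Diego.
Diego vs Yuki: 20–3 for Diego.
Diego vs Sofia: 22–1 for Diego.
Diego vs Omar: 23–0 for Diego.
Diego beats every other option head-to-head.

Diego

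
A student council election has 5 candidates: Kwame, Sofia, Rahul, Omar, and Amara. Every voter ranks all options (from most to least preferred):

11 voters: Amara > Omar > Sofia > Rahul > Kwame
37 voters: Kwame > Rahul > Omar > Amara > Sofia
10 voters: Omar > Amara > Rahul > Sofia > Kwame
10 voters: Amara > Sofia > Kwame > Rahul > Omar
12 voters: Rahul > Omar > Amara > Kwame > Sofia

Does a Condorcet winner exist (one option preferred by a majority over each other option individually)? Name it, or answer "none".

none

Checking pairwise contests:
Amara beats Kwame 43–37.
Kwame beats Sofia 49–31.
Kwame beats Rahul 47–33.
Kwame beats Omar 47–33.
Rahul beats Amara 49–31.
Every option loses at least one head-to-head, so there is no Condorcet winner.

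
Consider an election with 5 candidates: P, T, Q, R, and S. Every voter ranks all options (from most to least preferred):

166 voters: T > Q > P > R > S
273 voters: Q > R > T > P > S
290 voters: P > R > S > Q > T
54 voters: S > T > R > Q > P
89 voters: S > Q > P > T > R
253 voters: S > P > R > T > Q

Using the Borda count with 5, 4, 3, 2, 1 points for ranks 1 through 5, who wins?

P

P: 166·3 + 273·2 + 290·5 + 54·1 + 89·3 + 253·4 = 3827
T: 166·5 + 273·3 + 290·1 + 54·4 + 89·2 + 253·2 = 2839
Q: 166·4 + 273·5 + 290·2 + 54·2 + 89·4 + 253·1 = 3326
R: 166·2 + 273·4 + 290·4 + 54·3 + 89·1 + 253·3 = 3594
S: 166·1 + 273·1 + 290·3 + 54·5 + 89·5 + 253·5 = 3289
P has the highest Borda score (3827).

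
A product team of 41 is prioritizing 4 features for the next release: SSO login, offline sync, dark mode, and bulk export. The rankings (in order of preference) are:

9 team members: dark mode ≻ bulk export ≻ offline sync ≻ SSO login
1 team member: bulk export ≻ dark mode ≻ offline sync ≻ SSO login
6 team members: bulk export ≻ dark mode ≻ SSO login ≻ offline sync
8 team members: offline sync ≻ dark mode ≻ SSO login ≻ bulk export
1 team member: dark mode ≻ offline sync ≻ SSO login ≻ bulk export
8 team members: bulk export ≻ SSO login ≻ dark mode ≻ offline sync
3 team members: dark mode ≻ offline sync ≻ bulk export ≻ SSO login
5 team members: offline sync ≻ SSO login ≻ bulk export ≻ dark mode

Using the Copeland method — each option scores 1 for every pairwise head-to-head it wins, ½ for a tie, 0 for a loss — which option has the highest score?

SSO login: loses to offline sync, dark mode, and bulk export → score 0.
offline sync: beats SSO login; loses to dark mode and bulk export → score 1.
dark mode: beats SSO login, offline sync, and bulk export → score 3.
bulk export: beats SSO login and offline sync; loses to dark mode → score 2.
dark mode has the best pairwise record.

dark mode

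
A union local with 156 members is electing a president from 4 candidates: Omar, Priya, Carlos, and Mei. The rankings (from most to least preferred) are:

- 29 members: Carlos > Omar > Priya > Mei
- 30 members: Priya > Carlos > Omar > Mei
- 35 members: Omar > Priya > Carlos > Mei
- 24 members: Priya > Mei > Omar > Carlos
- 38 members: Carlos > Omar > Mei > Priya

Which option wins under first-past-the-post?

First-place votes: Omar 35, Priya 54, Carlos 67, Mei 0.
Carlos has the most first-place votes.

Carlos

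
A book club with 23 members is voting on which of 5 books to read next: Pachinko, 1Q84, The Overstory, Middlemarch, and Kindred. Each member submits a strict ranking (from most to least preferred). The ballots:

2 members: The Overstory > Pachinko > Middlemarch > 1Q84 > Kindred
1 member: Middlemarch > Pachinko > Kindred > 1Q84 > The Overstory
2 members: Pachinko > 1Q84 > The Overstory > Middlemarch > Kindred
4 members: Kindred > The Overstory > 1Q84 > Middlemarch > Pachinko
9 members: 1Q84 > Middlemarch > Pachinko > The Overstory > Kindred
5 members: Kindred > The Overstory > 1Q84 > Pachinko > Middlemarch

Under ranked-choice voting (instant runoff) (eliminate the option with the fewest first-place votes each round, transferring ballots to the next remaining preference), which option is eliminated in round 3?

Round 1: Pachinko 2, 1Q84 9, The Overstory 2, Middlemarch 1, Kindred 9. Eliminate Middlemarch.
Round 2: Pachinko 3, 1Q84 9, The Overstory 2, Kindred 9. Eliminate The Overstory.
Round 3: Pachinko 5, 1Q84 9, Kindred 9. Eliminate Pachinko.

Pachinko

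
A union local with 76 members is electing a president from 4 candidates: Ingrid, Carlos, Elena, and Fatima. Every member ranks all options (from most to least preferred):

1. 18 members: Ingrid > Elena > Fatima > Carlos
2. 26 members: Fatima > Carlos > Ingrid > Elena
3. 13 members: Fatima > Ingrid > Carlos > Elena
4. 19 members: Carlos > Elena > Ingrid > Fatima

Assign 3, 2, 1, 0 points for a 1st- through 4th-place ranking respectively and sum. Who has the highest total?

Fatima

Ingrid: 18·3 + 26·1 + 13·2 + 19·1 = 125
Carlos: 18·0 + 26·2 + 13·1 + 19·3 = 122
Elena: 18·2 + 26·0 + 13·0 + 19·2 = 74
Fatima: 18·1 + 26·3 + 13·3 + 19·0 = 135
Fatima has the highest Borda score (135).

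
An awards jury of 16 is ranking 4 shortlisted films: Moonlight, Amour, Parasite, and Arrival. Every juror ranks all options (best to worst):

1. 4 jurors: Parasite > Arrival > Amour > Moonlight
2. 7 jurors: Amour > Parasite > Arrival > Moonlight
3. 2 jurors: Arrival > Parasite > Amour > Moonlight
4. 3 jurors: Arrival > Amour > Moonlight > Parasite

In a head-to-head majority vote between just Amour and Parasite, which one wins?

Voters preferring Amour to Parasite: 10; preferring Parasite to Amour: 6.
Amour wins the head-to-head.

Amour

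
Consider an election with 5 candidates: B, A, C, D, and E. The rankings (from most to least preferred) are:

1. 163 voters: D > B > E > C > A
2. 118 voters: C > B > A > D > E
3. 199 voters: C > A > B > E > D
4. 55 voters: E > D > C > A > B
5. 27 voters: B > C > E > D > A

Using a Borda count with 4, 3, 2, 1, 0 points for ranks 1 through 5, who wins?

B: 163·3 + 118·3 + 199·2 + 55·0 + 27·4 = 1349
A: 163·0 + 118·2 + 199·3 + 55·1 + 27·0 = 888
C: 163·1 + 118·4 + 199·4 + 55·2 + 27·3 = 1622
D: 163·4 + 118·1 + 199·0 + 55·3 + 27·1 = 962
E: 163·2 + 118·0 + 199·1 + 55·4 + 27·2 = 799
C has the highest Borda score (1622).

C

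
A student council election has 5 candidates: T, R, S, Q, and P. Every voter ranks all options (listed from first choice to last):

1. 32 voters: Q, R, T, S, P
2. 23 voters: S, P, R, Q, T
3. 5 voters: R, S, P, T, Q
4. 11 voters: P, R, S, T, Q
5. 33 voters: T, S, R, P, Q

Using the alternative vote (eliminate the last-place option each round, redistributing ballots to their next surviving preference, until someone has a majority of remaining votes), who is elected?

Round 1: T 33, R 5, S 23, Q 32, P 11. Eliminate R.
Round 2: T 33, S 28, Q 32, P 11. Eliminate P.
Round 3: T 33, S 39, Q 32. Eliminate Q.
Round 4: T 65, S 39. T has a majority.

T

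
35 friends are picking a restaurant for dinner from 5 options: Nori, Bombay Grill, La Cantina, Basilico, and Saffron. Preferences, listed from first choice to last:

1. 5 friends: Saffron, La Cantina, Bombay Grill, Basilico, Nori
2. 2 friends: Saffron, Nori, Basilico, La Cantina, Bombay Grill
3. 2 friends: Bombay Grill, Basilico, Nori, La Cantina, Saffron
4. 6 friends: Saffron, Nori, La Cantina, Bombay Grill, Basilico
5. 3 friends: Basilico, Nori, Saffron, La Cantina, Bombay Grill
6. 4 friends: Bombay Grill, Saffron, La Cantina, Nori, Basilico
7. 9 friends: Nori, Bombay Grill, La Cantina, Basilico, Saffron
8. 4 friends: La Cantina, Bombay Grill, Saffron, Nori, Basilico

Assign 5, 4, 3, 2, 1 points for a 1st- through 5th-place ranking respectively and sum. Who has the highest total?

Nori: 5·1 + 2·4 + 2·3 + 6·4 + 3·4 + 4·2 + 9·5 + 4·2 = 116
Bombay Grill: 5·3 + 2·1 + 2·5 + 6·2 + 3·1 + 4·5 + 9·4 + 4·4 = 114
La Cantina: 5·4 + 2·2 + 2·2 + 6·3 + 3·2 + 4·3 + 9·3 + 4·5 = 111
Basilico: 5·2 + 2·3 + 2·4 + 6·1 + 3·5 + 4·1 + 9·2 + 4·1 = 71
Saffron: 5·5 + 2·5 + 2·1 + 6·5 + 3·3 + 4·4 + 9·1 + 4·3 = 113
Nori has the highest Borda score (116).

Nori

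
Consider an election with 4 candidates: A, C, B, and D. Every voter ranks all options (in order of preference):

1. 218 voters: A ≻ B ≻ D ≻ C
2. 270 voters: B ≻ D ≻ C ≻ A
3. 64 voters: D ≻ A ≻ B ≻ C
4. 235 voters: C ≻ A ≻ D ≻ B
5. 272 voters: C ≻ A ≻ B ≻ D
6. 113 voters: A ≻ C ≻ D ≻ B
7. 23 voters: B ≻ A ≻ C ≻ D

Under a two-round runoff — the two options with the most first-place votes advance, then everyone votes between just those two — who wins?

C

Round 1 first-place votes: A 331, C 507, B 293, D 64.
C and A advance.
Runoff: C is preferred to A by 777 voters; A by 418.
C wins the runoff.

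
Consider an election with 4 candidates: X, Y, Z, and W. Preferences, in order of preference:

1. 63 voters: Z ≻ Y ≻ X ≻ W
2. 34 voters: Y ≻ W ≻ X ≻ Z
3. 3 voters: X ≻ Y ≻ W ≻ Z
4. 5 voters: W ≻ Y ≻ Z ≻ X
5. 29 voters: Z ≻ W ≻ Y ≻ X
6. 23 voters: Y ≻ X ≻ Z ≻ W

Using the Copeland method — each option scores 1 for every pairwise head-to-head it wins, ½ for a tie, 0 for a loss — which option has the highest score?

Z

X: beats W; loses to Y and Z → score 1.
Y: beats X and W; loses to Z → score 2.
Z: beats X, Y, and W → score 3.
W: loses to X, Y, and Z → score 0.
Z has the best pairwise record.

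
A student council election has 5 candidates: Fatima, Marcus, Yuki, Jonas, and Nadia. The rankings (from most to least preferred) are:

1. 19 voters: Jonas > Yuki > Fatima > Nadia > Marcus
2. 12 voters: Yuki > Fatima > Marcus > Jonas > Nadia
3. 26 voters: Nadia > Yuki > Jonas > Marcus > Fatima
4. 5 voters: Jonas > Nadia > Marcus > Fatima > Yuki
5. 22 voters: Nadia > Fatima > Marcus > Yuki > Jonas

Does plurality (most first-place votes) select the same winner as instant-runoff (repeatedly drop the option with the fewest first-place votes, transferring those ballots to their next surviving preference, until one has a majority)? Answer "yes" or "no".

Plurality — first-place votes: Fatima 0, Marcus 0, Yuki 12, Jonas 24, Nadia 48. Winner: Nadia.
Instant-runoff — R1 Fatima 0, Marcus 0, Yuki 12, Jonas 24, Nadia 48 (Nadia winner). Winner: Nadia.
The two methods agree.

yes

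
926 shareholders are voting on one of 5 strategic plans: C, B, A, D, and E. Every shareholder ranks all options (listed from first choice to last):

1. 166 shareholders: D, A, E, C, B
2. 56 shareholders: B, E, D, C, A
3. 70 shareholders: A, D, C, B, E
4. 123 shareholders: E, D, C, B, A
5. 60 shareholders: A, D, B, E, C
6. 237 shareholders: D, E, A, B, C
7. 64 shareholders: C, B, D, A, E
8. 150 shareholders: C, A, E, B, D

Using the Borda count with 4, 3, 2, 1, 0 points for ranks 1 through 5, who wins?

C: 166·1 + 56·1 + 70·2 + 123·2 + 60·0 + 237·0 + 64·4 + 150·4 = 1464
B: 166·0 + 56·4 + 70·1 + 123·1 + 60·2 + 237·1 + 64·3 + 150·1 = 1116
A: 166·3 + 56·0 + 70·4 + 123·0 + 60·4 + 237·2 + 64·1 + 150·3 = 2006
D: 166·4 + 56·2 + 70·3 + 123·3 + 60·3 + 237·4 + 64·2 + 150·0 = 2611
E: 166·2 + 56·3 + 70·0 + 123·4 + 60·1 + 237·3 + 64·0 + 150·2 = 2063
D has the highest Borda score (2611).

D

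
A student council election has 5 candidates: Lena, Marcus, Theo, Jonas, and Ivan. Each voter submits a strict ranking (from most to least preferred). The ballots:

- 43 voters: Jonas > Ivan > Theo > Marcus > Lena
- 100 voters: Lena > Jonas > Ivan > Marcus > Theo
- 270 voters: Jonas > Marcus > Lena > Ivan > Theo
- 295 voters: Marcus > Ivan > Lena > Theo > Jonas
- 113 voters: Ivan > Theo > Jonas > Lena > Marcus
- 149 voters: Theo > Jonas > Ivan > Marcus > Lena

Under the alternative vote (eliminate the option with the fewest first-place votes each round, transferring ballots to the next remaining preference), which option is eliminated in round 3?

Round 1: Lena 100, Marcus 295, Theo 149, Jonas 313, Ivan 113. Eliminate Lena.
Round 2: Marcus 295, Theo 149, Jonas 413, Ivan 113. Eliminate Ivan.
Round 3: Marcus 295, Theo 262, Jonas 413. Eliminate Theo.

Theo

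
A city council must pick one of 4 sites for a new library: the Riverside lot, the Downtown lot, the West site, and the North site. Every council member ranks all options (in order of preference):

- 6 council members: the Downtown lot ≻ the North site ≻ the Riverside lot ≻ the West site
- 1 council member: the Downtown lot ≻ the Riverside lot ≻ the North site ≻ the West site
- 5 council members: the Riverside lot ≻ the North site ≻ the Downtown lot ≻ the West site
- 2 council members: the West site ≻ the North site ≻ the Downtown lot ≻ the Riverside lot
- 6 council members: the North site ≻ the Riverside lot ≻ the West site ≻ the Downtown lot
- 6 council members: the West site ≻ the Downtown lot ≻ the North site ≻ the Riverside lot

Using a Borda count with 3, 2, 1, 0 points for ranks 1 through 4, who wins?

the North site

the Riverside lot: 6·1 + 1·2 + 5·3 + 2·0 + 6·2 + 6·0 = 35
the Downtown lot: 6·3 + 1·3 + 5·1 + 2·1 + 6·0 + 6·2 = 40
the West site: 6·0 + 1·0 + 5·0 + 2·3 + 6·1 + 6·3 = 30
the North site: 6·2 + 1·1 + 5·2 + 2·2 + 6·3 + 6·1 = 51
the North site has the highest Borda score (51).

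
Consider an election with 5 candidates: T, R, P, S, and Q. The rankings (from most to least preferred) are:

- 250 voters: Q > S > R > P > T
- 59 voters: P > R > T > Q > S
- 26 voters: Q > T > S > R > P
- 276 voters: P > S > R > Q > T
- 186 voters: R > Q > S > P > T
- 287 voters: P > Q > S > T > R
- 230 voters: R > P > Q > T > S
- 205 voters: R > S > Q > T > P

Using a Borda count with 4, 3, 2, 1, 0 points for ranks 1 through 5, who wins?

T: 250·0 + 59·2 + 26·3 + 276·0 + 186·0 + 287·1 + 230·1 + 205·1 = 918
R: 250·2 + 59·3 + 26·1 + 276·2 + 186·4 + 287·0 + 230·4 + 205·4 = 3739
P: 250·1 + 59·4 + 26·0 + 276·4 + 186·1 + 287·4 + 230·3 + 205·0 = 3614
S: 250·3 + 59·0 + 26·2 + 276·3 + 186·2 + 287·2 + 230·0 + 205·3 = 3191
Q: 250·4 + 59·1 + 26·4 + 276·1 + 186·3 + 287·3 + 230·2 + 205·2 = 3728
R has the highest Borda score (3739).

R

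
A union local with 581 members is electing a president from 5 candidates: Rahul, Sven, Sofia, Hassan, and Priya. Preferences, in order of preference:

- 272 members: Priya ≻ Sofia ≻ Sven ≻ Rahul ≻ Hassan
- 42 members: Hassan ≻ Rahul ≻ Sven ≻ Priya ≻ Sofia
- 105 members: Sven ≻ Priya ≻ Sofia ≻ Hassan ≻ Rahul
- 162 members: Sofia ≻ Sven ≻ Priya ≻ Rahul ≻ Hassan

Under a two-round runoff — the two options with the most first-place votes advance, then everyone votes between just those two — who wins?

Round 1 first-place votes: Rahul 0, Sven 105, Sofia 162, Hassan 42, Priya 272.
Priya and Sofia advance.
Runoff: Priya is preferred to Sofia by 419 voters; Sofia by 162.
Priya wins the runoff.

Priya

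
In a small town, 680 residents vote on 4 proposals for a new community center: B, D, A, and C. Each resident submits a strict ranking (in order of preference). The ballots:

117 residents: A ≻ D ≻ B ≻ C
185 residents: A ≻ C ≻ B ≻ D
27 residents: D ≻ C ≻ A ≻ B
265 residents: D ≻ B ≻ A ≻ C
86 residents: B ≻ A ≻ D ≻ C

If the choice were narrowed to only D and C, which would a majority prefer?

Voters preferring D to C: 495; preferring C to D: 185.
D wins the head-to-head.

D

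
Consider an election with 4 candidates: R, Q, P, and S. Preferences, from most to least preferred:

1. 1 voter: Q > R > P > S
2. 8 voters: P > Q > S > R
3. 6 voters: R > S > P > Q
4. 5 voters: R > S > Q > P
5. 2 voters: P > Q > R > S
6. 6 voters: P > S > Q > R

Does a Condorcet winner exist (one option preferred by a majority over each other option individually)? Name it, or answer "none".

P

P vs R: 16–12 for P.
P vs Q: 22–6 for P.
P vs S: 17–11 for P.
P beats every other option head-to-head.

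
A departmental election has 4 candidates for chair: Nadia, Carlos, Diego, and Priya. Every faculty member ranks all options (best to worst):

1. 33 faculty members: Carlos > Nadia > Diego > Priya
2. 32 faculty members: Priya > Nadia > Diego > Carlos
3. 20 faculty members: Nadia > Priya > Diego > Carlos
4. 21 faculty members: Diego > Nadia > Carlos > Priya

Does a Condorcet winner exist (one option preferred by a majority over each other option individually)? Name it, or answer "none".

Nadia vs Carlos: 73–33 for Nadia.
Nadia vs Diego: 85–21 for Nadia.
Nadia vs Priya: 74–32 for Nadia.
Nadia beats every other option head-to-head.

Nadia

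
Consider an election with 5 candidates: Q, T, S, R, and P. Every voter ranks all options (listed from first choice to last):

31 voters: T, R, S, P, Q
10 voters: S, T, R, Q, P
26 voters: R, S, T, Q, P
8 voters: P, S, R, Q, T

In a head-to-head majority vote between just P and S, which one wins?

S

Voters preferring P to S: 8; preferring S to P: 67.
S wins the head-to-head.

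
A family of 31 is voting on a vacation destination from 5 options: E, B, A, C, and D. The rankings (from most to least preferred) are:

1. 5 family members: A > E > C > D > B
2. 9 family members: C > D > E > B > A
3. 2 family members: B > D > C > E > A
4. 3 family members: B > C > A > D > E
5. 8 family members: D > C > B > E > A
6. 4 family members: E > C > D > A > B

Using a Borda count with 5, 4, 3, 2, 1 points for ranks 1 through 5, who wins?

E: 5·4 + 9·3 + 2·2 + 3·1 + 8·2 + 4·5 = 90
B: 5·1 + 9·2 + 2·5 + 3·5 + 8·3 + 4·1 = 76
A: 5·5 + 9·1 + 2·1 + 3·3 + 8·1 + 4·2 = 61
C: 5·3 + 9·5 + 2·3 + 3·4 + 8·4 + 4·4 = 126
D: 5·2 + 9·4 + 2·4 + 3·2 + 8·5 + 4·3 = 112
C has the highest Borda score (126).

C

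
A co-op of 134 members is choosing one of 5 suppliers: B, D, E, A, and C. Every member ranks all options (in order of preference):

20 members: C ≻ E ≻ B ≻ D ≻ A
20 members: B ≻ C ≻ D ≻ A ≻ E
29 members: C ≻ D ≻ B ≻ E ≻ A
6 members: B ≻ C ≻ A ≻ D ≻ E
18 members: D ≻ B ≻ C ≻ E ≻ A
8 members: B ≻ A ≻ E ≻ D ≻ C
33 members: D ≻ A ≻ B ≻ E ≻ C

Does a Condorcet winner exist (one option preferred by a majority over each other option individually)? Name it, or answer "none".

none

Checking pairwise contests:
D beats B 80–54.
C beats D 75–59.
B beats E 114–20.
B beats A 101–33.
B beats C 85–49.
Every option loses at least one head-to-head, so there is no Condorcet winner.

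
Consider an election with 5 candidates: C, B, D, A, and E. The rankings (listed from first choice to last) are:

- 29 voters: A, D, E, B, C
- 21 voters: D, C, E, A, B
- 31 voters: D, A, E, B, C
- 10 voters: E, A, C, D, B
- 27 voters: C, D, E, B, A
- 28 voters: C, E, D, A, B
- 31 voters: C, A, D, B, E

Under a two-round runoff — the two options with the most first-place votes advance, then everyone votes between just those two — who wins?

Round 1 first-place votes: C 86, B 0, D 52, A 29, E 10.
C and D advance.
Runoff: C is preferred to D by 96 voters; D by 81.
C wins the runoff.

C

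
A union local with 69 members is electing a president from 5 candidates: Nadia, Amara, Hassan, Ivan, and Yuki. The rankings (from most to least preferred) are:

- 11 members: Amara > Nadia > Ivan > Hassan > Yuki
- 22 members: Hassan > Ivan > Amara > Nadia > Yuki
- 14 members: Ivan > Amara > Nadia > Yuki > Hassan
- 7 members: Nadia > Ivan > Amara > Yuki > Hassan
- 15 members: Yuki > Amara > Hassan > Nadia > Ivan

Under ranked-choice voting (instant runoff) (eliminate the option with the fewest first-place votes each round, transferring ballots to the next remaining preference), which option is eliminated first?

Round 1: Nadia 7, Amara 11, Hassan 22, Ivan 14, Yuki 15. Eliminate Nadia.

Nadia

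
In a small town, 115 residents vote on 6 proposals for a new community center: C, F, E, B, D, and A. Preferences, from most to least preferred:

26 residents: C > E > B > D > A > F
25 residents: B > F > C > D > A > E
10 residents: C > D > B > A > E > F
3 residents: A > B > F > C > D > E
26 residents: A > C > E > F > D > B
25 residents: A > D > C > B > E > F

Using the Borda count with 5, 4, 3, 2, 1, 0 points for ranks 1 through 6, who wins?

C: 26·5 + 25·3 + 10·5 + 3·2 + 26·4 + 25·3 = 440
F: 26·0 + 25·4 + 10·0 + 3·3 + 26·2 + 25·0 = 161
E: 26·4 + 25·0 + 10·1 + 3·0 + 26·3 + 25·1 = 217
B: 26·3 + 25·5 + 10·3 + 3·4 + 26·0 + 25·2 = 295
D: 26·2 + 25·2 + 10·4 + 3·1 + 26·1 + 25·4 = 271
A: 26·1 + 25·1 + 10·2 + 3·5 + 26·5 + 25·5 = 341
C has the highest Borda score (440).

C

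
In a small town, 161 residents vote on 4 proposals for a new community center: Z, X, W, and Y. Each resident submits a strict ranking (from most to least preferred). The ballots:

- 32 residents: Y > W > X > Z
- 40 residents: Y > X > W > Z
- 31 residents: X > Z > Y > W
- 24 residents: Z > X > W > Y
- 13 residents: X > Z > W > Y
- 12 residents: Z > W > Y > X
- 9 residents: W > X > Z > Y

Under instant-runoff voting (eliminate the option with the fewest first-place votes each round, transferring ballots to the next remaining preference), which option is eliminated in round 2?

Z

Round 1: Z 36, X 44, W 9, Y 72. Eliminate W.
Round 2: Z 36, X 53, Y 72. Eliminate Z.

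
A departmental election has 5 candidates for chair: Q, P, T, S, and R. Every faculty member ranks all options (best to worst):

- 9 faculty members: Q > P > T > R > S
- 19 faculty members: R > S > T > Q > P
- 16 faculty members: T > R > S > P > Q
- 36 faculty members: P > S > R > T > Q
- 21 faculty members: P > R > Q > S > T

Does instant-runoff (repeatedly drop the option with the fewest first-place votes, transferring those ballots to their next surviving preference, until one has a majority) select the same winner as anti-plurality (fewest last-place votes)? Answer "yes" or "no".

no

Instant-runoff — R1 Q 9, P 57, T 16, S 0, R 19 (P winner). Winner: P.
Anti-plurality — last-place votes: Q 52, P 19, T 21, S 9, R 0. Winner: R.
The two methods disagree.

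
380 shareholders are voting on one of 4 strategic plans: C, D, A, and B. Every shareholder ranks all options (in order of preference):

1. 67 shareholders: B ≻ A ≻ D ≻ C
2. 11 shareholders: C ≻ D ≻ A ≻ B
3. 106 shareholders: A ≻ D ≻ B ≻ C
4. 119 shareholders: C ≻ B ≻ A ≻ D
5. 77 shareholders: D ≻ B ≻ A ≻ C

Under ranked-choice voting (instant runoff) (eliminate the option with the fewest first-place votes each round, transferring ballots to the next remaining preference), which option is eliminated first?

B

Round 1: C 130, D 77, A 106, B 67. Eliminate B.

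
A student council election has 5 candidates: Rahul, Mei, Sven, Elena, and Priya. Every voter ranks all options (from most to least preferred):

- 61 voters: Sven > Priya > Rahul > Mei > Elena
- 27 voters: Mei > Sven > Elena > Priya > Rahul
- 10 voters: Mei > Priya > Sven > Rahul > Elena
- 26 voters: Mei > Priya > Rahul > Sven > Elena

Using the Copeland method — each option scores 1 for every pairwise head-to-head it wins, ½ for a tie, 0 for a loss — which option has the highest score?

Rahul: beats Elena; loses to Mei, Sven, and Priya → score 1.
Mei: beats Rahul, Sven, Elena, and Priya → score 4.
Sven: beats Rahul, Elena, and Priya; loses to Mei → score 3.
Elena: loses to Rahul, Mei, Sven, and Priya → score 0.
Priya: beats Rahul and Elena; loses to Mei and Sven → score 2.
Mei has the best pairwise record.

Mei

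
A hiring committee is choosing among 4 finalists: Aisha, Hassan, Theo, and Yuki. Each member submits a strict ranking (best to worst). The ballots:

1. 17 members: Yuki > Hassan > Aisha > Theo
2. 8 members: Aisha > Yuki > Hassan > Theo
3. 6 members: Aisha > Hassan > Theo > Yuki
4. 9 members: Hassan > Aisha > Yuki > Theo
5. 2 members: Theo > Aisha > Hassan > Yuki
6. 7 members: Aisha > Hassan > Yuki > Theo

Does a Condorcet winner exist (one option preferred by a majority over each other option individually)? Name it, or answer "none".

none

Checking pairwise contests:
Hassan beats Aisha 26–23.
Yuki beats Hassan 25–24.
Aisha beats Theo 47–2.
Aisha beats Yuki 32–17.
Every option loses at least one head-to-head, so there is no Condorcet winner.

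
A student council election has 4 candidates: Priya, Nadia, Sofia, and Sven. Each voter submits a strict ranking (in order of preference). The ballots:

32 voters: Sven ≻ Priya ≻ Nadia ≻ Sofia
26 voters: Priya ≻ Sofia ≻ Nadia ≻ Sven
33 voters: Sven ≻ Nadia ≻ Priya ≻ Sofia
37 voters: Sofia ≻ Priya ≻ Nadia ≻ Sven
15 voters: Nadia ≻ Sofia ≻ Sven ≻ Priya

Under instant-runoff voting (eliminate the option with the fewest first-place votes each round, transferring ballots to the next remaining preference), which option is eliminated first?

Round 1: Priya 26, Nadia 15, Sofia 37, Sven 65. Eliminate Nadia.

Nadia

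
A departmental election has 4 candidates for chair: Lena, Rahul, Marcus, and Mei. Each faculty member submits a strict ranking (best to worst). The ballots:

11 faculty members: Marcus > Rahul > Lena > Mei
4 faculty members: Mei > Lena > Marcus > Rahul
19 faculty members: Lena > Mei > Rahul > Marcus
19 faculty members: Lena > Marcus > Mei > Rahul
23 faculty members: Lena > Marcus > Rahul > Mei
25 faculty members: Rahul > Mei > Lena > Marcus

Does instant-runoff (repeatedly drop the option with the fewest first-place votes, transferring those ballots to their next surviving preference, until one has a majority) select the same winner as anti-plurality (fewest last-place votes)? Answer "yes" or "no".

Instant-runoff — R1 Lena 61, Rahul 25, Marcus 11, Mei 4 (Lena winner). Winner: Lena.
Anti-plurality — last-place votes: Lena 0, Rahul 23, Marcus 44, Mei 34. Winner: Lena.
The two methods agree.

yes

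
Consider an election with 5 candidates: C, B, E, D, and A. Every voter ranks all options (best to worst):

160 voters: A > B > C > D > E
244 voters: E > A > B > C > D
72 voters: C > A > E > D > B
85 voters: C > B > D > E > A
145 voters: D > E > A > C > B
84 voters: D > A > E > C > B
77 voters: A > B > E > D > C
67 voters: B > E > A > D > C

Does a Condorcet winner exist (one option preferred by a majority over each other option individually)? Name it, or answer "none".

none

Checking pairwise contests:
B beats C 548–386.
E beats B 545–389.
D beats E 474–460.
C beats D 561–373.
E beats A 541–393.
Every option loses at least one head-to-head, so there is no Condorcet winner.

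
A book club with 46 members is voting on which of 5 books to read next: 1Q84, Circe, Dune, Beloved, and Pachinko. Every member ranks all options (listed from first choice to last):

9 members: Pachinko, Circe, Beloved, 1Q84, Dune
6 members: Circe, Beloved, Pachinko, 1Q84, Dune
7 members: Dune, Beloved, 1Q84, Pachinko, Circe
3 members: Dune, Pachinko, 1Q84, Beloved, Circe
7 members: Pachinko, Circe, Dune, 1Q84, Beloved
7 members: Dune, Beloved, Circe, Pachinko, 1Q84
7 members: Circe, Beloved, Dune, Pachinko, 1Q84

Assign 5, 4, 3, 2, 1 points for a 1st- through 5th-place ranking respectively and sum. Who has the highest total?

1Q84: 9·2 + 6·2 + 7·3 + 3·3 + 7·2 + 7·1 + 7·1 = 88
Circe: 9·4 + 6·5 + 7·1 + 3·1 + 7·4 + 7·3 + 7·5 = 160
Dune: 9·1 + 6·1 + 7·5 + 3·5 + 7·3 + 7·5 + 7·3 = 142
Beloved: 9·3 + 6·4 + 7·4 + 3·2 + 7·1 + 7·4 + 7·4 = 148
Pachinko: 9·5 + 6·3 + 7·2 + 3·4 + 7·5 + 7·2 + 7·2 = 152
Circe has the highest Borda score (160).

Circe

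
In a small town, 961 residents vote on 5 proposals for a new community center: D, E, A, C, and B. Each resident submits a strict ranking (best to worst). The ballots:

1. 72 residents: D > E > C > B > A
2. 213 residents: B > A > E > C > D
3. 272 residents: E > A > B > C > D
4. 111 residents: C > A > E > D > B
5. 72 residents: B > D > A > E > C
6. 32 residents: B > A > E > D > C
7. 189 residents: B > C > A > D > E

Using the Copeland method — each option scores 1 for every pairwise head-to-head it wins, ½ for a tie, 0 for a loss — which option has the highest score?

B

D: loses to E, A, C, and B → score 0.
E: beats D and C; loses to A and B → score 2.
A: beats D, E, and C; loses to B → score 3.
C: beats D; loses to E, A, and B → score 1.
B: beats D, E, A, and C → score 4.
B has the best pairwise record.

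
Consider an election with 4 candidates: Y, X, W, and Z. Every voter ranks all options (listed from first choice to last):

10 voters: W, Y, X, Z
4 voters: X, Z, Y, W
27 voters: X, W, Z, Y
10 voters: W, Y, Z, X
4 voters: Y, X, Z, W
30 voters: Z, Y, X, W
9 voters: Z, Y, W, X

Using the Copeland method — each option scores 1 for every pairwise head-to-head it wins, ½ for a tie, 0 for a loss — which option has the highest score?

Y: beats X; ties W; loses to Z → score 1.5.
X: beats W; loses to Y and Z → score 1.
W: ties Y and Z; loses to X → score 1.
Z: beats Y and X; ties W → score 2.5.
Z has the best pairwise record.

Z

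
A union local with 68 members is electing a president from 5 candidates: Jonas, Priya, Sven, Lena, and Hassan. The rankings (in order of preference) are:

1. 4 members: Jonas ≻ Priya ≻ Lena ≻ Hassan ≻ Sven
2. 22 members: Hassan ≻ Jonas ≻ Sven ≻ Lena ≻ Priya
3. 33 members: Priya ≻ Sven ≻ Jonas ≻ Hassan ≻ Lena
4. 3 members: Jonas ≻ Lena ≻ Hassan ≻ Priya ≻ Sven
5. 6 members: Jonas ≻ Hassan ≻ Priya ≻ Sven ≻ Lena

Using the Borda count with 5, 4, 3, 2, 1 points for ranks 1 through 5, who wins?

Jonas

Jonas: 4·5 + 22·4 + 33·3 + 3·5 + 6·5 = 252
Priya: 4·4 + 22·1 + 33·5 + 3·2 + 6·3 = 227
Sven: 4·1 + 22·3 + 33·4 + 3·1 + 6·2 = 217
Lena: 4·3 + 22·2 + 33·1 + 3·4 + 6·1 = 107
Hassan: 4·2 + 22·5 + 33·2 + 3·3 + 6·4 = 217
Jonas has the highest Borda score (252).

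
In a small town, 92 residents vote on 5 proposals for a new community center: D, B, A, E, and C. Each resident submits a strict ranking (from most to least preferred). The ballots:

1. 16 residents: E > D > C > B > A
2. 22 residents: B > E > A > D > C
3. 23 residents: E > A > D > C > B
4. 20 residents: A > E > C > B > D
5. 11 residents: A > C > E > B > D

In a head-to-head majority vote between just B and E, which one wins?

E

Voters preferring B to E: 22; preferring E to B: 70.
E wins the head-to-head.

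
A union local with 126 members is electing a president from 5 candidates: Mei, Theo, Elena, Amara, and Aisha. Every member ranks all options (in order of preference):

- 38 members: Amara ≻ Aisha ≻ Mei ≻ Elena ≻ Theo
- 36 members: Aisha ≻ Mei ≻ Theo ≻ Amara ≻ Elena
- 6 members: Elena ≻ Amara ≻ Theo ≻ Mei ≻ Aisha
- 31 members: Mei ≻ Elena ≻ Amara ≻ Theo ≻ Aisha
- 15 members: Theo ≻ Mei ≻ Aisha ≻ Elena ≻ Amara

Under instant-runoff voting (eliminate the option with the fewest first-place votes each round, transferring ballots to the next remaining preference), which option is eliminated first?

Round 1: Mei 31, Theo 15, Elena 6, Amara 38, Aisha 36. Eliminate Elena.

Elena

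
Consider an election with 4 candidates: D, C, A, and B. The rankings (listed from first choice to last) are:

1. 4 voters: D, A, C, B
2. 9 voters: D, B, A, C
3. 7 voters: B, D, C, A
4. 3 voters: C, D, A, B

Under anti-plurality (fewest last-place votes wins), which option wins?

Last-place votes: D 0, C 9, A 7, B 7.
D is ranked last by the fewest voters, so D wins.

D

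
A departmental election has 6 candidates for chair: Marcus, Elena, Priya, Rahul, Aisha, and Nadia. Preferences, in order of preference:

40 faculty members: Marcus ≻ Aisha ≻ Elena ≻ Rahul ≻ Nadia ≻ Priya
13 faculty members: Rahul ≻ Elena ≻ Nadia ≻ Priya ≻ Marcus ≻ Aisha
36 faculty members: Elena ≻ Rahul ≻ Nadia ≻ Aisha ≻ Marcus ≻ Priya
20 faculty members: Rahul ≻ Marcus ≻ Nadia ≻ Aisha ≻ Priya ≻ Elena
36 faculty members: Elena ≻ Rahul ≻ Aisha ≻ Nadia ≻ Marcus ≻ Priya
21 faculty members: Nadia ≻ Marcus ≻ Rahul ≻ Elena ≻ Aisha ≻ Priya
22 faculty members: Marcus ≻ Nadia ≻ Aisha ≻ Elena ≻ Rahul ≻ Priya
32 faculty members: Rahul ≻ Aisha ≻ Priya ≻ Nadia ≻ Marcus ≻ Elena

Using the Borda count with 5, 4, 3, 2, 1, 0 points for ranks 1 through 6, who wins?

Marcus: 40·5 + 13·1 + 36·1 + 20·4 + 36·1 + 21·4 + 22·5 + 32·1 = 591
Elena: 40·3 + 13·4 + 36·5 + 20·0 + 36·5 + 21·2 + 22·2 + 32·0 = 618
Priya: 40·0 + 13·2 + 36·0 + 20·1 + 36·0 + 21·0 + 22·0 + 32·3 = 142
Rahul: 40·2 + 13·5 + 36·4 + 20·5 + 36·4 + 21·3 + 22·1 + 32·5 = 778
Aisha: 40·4 + 13·0 + 36·2 + 20·2 + 36·3 + 21·1 + 22·3 + 32·4 = 595
Nadia: 40·1 + 13·3 + 36·3 + 20·3 + 36·2 + 21·5 + 22·4 + 32·2 = 576
Rahul has the highest Borda score (778).

Rahul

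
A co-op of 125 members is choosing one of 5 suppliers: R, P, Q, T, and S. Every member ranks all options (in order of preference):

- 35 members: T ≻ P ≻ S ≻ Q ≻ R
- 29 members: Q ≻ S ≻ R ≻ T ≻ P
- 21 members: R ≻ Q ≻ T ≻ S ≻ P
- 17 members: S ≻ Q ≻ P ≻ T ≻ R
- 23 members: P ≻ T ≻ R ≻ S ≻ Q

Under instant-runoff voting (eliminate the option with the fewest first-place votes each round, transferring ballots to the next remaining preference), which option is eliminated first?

Round 1: R 21, P 23, Q 29, T 35, S 17. Eliminate S.

S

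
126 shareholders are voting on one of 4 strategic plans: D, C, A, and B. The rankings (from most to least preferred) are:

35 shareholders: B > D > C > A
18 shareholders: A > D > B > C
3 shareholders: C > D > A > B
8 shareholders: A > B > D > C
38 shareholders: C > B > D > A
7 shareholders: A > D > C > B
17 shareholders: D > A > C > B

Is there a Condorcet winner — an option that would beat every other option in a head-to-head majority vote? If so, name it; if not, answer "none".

none

Checking pairwise contests:
B beats D 81–45.
D beats C 85–41.
D beats A 93–33.
C beats B 65–61.
Every option loses at least one head-to-head, so there is no Condorcet winner.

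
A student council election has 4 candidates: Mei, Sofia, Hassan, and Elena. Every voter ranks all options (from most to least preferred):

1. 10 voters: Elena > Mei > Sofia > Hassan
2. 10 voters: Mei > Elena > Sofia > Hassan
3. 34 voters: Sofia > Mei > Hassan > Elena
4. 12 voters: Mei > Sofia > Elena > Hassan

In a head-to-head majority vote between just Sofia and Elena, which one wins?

Voters preferring Sofia to Elena: 46; preferring Elena to Sofia: 20.
Sofia wins the head-to-head.

Sofia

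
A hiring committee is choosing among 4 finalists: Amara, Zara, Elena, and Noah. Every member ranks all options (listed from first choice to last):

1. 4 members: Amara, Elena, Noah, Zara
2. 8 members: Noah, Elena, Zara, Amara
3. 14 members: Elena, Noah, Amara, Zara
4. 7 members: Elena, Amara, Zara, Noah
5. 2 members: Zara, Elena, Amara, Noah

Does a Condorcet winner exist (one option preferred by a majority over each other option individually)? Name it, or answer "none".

Elena vs Amara: 31–4 for Elena.
Elena vs Zara: 33–2 for Elena.
Elena vs Noah: 27–8 for Elena.
Elena beats every other option head-to-head.

Elena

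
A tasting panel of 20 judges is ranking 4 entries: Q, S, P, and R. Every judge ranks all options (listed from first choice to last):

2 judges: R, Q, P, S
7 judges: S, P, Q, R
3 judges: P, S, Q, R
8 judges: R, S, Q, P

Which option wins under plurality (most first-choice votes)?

R

First-place votes: Q 0, S 7, P 3, R 10.
R has the most first-place votes.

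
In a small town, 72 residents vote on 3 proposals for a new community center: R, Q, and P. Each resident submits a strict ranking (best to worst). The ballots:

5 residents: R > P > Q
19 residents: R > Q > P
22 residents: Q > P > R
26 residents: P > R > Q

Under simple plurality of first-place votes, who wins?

P

First-place votes: R 24, Q 22, P 26.
P has the most first-place votes.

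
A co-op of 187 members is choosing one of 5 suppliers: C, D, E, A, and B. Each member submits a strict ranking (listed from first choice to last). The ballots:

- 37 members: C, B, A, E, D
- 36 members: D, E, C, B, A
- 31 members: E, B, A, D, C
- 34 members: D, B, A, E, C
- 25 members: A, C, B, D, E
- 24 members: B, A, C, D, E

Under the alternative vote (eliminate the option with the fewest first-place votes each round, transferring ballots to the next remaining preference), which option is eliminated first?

Round 1: C 37, D 70, E 31, A 25, B 24. Eliminate B.

B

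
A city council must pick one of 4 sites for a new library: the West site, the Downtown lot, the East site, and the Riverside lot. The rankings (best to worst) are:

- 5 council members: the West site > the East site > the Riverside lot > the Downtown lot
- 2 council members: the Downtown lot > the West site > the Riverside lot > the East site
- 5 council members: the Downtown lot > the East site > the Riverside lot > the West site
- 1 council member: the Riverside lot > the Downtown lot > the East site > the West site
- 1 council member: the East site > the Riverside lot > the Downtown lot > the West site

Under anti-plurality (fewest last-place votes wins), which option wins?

the Riverside lot

Last-place votes: the West site 7, the Downtown lot 5, the East site 2, the Riverside lot 0.
the Riverside lot is ranked last by the fewest voters, so the Riverside lot wins.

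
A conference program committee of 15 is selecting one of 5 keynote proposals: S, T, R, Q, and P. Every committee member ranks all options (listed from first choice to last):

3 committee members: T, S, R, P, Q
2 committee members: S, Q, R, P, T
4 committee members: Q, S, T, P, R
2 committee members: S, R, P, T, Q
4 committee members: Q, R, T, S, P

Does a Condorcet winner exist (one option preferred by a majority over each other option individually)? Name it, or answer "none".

Q vs S: 8–7 for Q.
Q vs T: 10–5 for Q.
Q vs R: 10–5 for Q.
Q vs P: 10–5 for Q.
Q beats every other option head-to-head.

Q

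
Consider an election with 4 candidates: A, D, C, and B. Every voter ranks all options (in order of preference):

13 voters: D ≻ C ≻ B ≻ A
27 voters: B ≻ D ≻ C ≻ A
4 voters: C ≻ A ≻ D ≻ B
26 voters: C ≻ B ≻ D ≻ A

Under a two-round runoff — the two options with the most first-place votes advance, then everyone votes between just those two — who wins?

C

Round 1 first-place votes: A 0, D 13, C 30, B 27.
C and B advance.
Runoff: C is preferred to B by 43 voters; B by 27.
C wins the runoff.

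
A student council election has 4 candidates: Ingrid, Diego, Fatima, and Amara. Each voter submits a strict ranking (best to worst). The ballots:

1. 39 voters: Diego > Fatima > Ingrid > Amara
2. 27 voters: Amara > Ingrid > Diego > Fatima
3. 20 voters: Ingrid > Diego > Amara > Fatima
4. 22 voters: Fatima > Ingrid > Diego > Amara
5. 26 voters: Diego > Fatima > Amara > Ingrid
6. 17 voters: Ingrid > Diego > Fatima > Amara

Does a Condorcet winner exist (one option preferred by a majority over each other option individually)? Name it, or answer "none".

none

Checking pairwise contests:
Fatima beats Ingrid 87–64.
Ingrid beats Diego 86–65.
Diego beats Fatima 129–22.
Ingrid beats Amara 98–53.
Every option loses at least one head-to-head, so there is no Condorcet winner.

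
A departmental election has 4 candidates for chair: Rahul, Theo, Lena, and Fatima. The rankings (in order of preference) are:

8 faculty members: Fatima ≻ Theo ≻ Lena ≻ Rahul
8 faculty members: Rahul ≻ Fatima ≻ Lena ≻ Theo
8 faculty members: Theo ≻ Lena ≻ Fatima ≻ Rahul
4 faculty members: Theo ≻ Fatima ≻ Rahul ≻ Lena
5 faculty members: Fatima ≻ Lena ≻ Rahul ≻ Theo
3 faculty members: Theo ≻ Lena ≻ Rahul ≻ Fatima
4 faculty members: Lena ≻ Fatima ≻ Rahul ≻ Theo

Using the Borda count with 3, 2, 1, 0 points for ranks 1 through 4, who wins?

Rahul: 8·0 + 8·3 + 8·0 + 4·1 + 5·1 + 3·1 + 4·1 = 40
Theo: 8·2 + 8·0 + 8·3 + 4·3 + 5·0 + 3·3 + 4·0 = 61
Lena: 8·1 + 8·1 + 8·2 + 4·0 + 5·2 + 3·2 + 4·3 = 60
Fatima: 8·3 + 8·2 + 8·1 + 4·2 + 5·3 + 3·0 + 4·2 = 79
Fatima has the highest Borda score (79).

Fatima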